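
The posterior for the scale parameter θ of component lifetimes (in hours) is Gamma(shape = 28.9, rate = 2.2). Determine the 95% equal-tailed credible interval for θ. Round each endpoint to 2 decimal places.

Posterior: Gamma(shape 28.9, rate 2.2).
Equal-tailed 95% interval: Gamma(28.9, 2.2) quantiles at 0.025 and 0.975.
Posterior mean ≈ 13.14, SD ≈ 2.44; a Normal approximation gives roughly [8.35, 17.93].
Exact: lower = 8.79; upper = 18.34.

[8.79, 18.34]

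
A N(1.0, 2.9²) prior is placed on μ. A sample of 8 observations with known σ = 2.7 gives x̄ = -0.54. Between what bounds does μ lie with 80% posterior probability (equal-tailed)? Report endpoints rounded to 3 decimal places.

[-1.551, 0.773]

Posterior precision = 1/2.9² + 8/2.7² = 0.1189 + 1.0974 = 1.2163, so posterior SD = 0.9067.
Posterior mean = (1.0/2.9² + 8·-0.54/2.7²) / 1.2163 = -0.3894.
Interval: -0.3894 ± 1.282 × 0.9067 → [-1.551, 0.773].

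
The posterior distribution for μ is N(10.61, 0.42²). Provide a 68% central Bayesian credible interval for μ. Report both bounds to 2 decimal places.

The posterior is symmetric, so the 68% equal-tailed interval is μ = 10.61 ± z·0.42 with z = 0.994.
Half-width: 0.994 × 0.42 = 0.42.
10.61 − 0.42 = 10.19; 10.61 + 0.42 = 11.03.

[10.19, 11.03]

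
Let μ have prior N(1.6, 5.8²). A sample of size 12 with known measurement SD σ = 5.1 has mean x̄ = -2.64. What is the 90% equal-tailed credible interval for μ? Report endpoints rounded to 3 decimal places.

[-4.731, -0.036]

Posterior precision = 1/5.8² + 12/5.1² = 0.0297 + 0.4614 = 0.4911, so posterior SD = 1.4270.
Posterior mean = (1.6/5.8² + 12·-2.64/5.1²) / 0.4911 = -2.3833.
Interval: -2.3833 ± 1.645 × 1.4270 → [-4.731, -0.036].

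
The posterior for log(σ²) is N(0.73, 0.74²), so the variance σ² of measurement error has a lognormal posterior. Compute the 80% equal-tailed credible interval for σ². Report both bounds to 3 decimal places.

[0.804, 5.357]

On the log scale the 80% interval is 0.73 ± 1.282 × 0.74 = [-0.2183, 1.6783].
Exponentiate: [e^-0.2183, e^1.6783] = [0.804, 5.357].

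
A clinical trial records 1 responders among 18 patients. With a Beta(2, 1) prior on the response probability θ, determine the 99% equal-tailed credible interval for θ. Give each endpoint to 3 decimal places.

Posterior: Beta(2+1, 1+17) = Beta(3, 18).
Equal-tailed 99% interval: the 0.005 and 0.995 quantiles of Beta(3, 18).
Posterior mean ≈ 0.143, SD ≈ 0.075; a Normal approximation gives roughly [-0.049, 0.335].
Exact: F⁻¹(0.005) = 0.018; F⁻¹(0.995) = 0.387.

[0.018, 0.387]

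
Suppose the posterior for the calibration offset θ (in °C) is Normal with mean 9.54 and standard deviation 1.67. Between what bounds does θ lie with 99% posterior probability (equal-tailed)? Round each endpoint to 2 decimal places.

[5.24, 13.84]

The posterior is symmetric, so the 99% equal-tailed interval is θ = 9.54 ± z·1.67 with z = 2.576.
Half-width: 2.576 × 1.67 = 4.30.
9.54 − 4.30 = 5.24; 9.54 + 4.30 = 13.84.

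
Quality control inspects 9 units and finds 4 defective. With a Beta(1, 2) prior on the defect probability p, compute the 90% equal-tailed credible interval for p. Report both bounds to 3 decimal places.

Posterior: Beta(1+4, 2+5) = Beta(5, 7).
Equal-tailed 90% interval: the 0.05 and 0.95 quantiles of Beta(5, 7).
Posterior mean ≈ 0.417, SD ≈ 0.137; a Normal approximation gives roughly [0.192, 0.642].
Exact: F⁻¹(0.05) = 0.200; F⁻¹(0.95) = 0.650.

[0.200, 0.650]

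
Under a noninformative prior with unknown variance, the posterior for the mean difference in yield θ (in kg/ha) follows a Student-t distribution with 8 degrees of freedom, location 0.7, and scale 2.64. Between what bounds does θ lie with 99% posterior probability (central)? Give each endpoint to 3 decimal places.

[-8.158, 9.558]

The t_8 distribution is symmetric; the 99% interval is 0.7 ± t·2.64 with t_{0.995,8} = 3.355.
Half-width: 3.355 × 2.64 = 8.858.
0.7 − 8.858 = -8.158; 0.7 + 8.858 = 9.558.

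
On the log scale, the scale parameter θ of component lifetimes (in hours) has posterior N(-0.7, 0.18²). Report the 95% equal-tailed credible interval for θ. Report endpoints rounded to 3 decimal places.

[0.349, 0.707]

On the log scale the 95% interval is -0.7 ± 1.960 × 0.18 = [-1.0528, -0.3472].
Exponentiate: [e^-1.0528, e^-0.3472] = [0.349, 0.707].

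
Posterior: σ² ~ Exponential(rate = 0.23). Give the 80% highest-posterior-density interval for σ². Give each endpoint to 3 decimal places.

[0.000, 6.998]

The exponential density is strictly decreasing on [0, ∞), so the HPD interval is anchored at 0: [0, q] with P(σ² ≤ q) = 0.80.
q = −ln(1 − 0.80) / 0.23 = 1.6094 / 0.23 = 6.998.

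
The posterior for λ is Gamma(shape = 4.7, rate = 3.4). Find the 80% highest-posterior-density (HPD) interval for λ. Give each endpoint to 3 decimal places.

The posterior is unimodal and skewed, so the HPD interval has equal density at both endpoints and is the shortest 80% interval.
Solving f(0.505) = f(2.007) with F(2.007) − F(0.505) = 0.80 gives [0.505, 2.007].
For comparison, the equal-tailed interval is [0.654, 2.236]; the HPD is narrower and shifted toward the mode.

[0.505, 2.007]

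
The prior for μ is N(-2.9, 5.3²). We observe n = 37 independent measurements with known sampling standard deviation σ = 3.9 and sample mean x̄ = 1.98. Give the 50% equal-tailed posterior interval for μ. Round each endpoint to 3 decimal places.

Posterior precision = 1/5.3² + 37/3.9² = 0.0356 + 2.4326 = 2.4682, so posterior SD = 0.6365.
Posterior mean = (-2.9/5.3² + 37·1.98/3.9²) / 2.4682 = 1.9096.
Interval: 1.9096 ± 0.674 × 0.6365 → [1.480, 2.339].

[1.480, 2.339]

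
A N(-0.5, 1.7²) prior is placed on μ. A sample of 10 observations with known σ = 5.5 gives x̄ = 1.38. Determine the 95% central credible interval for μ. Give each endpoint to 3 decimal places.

Posterior precision = 1/1.7² + 10/5.5² = 0.3460 + 0.3306 = 0.6766, so posterior SD = 1.2157.
Posterior mean = (-0.5/1.7² + 10·1.38/5.5²) / 0.6766 = 0.4185.
Interval: 0.4185 ± 1.960 × 1.2157 → [-1.964, 2.801].

[-1.964, 2.801]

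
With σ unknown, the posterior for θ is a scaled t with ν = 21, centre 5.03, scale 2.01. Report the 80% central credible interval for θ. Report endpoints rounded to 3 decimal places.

[2.370, 7.690]

The t_21 distribution is symmetric; the 80% interval is 5.03 ± t·2.01 with t_{0.9,21} = 1.323.
Half-width: 1.323 × 2.01 = 2.660.
5.03 − 2.660 = 2.370; 5.03 + 2.660 = 7.690.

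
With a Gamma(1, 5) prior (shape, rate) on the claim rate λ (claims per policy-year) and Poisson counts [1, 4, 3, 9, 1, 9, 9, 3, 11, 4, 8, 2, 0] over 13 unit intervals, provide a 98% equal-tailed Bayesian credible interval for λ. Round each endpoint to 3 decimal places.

Posterior: Gamma(1+64, 5+13) = Gamma(65, 18) (shape, rate).
Equal-tailed 98% interval: Gamma(65, 18) quantiles at 0.01 and 0.99.
Posterior mean ≈ 3.611, SD ≈ 0.448; a Normal approximation gives roughly [2.569, 4.653].
Exact: lower = 2.651; upper = 4.734.

[2.651, 4.734]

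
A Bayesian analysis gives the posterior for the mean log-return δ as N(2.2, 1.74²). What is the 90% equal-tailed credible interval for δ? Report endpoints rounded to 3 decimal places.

The posterior is symmetric, so the 90% equal-tailed interval is δ = 2.2 ± z·1.74 with z = 1.645.
Half-width: 1.645 × 1.74 = 2.862.
2.2 − 2.862 = -0.662; 2.2 + 2.862 = 5.062.

[-0.662, 5.062]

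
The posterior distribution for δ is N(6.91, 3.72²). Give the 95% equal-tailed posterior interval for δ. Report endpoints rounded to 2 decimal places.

The posterior is symmetric, so the 95% equal-tailed interval is δ = 6.91 ± z·3.72 with z = 1.960.
Half-width: 1.960 × 3.72 = 7.29.
6.91 − 7.29 = -0.38; 6.91 + 7.29 = 14.20.

[-0.38, 14.20]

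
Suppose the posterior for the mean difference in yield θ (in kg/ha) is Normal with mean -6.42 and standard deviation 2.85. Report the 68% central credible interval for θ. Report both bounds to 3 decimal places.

[-9.254, -3.586]

The posterior is symmetric, so the 68% equal-tailed interval is θ = -6.42 ± z·2.85 with z = 0.994.
Half-width: 0.994 × 2.85 = 2.834.
-6.42 − 2.834 = -9.254; -6.42 + 2.834 = -3.586.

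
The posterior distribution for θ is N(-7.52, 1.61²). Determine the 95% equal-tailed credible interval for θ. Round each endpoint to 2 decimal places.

The posterior is symmetric, so the 95% equal-tailed interval is θ = -7.52 ± z·1.61 with z = 1.960.
Half-width: 1.960 × 1.61 = 3.16.
-7.52 − 3.16 = -10.68; -7.52 + 3.16 = -4.36.

[-10.68, -4.36]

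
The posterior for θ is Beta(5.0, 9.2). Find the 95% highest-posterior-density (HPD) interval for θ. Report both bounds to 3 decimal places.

The posterior is unimodal and skewed, so the HPD interval has equal density at both endpoints and is the shortest 95% interval.
Solving f(0.124) = f(0.591) with F(0.591) − F(0.124) = 0.95 gives [0.124, 0.591].
For comparison, the equal-tailed interval is [0.136, 0.607]; the HPD is narrower and shifted toward the mode.

[0.124, 0.591]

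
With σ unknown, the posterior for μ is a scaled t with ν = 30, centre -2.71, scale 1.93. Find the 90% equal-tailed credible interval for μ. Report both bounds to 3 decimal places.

The t_30 distribution is symmetric; the 90% interval is -2.71 ± t·1.93 with t_{0.95,30} = 1.697.
Half-width: 1.697 × 1.93 = 3.276.
-2.71 − 3.276 = -5.986; -2.71 + 3.276 = 0.566.

[-5.986, 0.566]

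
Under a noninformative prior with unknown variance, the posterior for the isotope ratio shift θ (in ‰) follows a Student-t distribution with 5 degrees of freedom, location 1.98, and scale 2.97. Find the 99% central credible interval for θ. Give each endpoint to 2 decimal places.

[-10.00, 13.96]

The t_5 distribution is symmetric; the 99% interval is 1.98 ± t·2.97 with t_{0.995,5} = 4.032.
Half-width: 4.032 × 2.97 = 11.98.
1.98 − 11.98 = -10.00; 1.98 + 11.98 = 13.96.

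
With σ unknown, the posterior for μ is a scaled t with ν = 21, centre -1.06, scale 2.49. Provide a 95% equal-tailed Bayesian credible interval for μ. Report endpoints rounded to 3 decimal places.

[-6.238, 4.118]

The t_21 distribution is symmetric; the 95% interval is -1.06 ± t·2.49 with t_{0.975,21} = 2.080.
Half-width: 2.080 × 2.49 = 5.178.
-1.06 − 5.178 = -6.238; -1.06 + 5.178 = 4.118.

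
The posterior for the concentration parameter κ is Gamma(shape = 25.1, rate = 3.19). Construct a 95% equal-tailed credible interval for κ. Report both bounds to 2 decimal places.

Posterior: Gamma(shape 25.1, rate 3.19).
Equal-tailed 95% interval: Gamma(25.1, 3.19) quantiles at 0.025 and 0.975.
Posterior mean ≈ 7.87, SD ≈ 1.57; a Normal approximation gives roughly [4.79, 10.95].
Exact: lower = 5.10; upper = 11.23.

[5.10, 11.23]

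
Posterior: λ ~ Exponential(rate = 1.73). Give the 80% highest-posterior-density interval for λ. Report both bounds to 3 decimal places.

[0.000, 0.930]

The exponential density is strictly decreasing on [0, ∞), so the HPD interval is anchored at 0: [0, q] with P(λ ≤ q) = 0.80.
q = −ln(1 − 0.80) / 1.73 = 1.6094 / 1.73 = 0.930.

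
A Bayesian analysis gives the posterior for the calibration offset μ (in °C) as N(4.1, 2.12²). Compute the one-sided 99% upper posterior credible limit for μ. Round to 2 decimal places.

9.03

Need U with P(μ ≤ U) = 0.99: U = 4.1 + z_{0.01}·2.12.
z = 2.326; U = 4.1 + 2.326 × 2.12 = 9.03.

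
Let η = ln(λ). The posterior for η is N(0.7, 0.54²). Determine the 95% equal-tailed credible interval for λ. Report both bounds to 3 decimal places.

[0.699, 5.803]

On the log scale the 95% interval is 0.7 ± 1.960 × 0.54 = [-0.3584, 1.7584].
Exponentiate: [e^-0.3584, e^1.7584] = [0.699, 5.803].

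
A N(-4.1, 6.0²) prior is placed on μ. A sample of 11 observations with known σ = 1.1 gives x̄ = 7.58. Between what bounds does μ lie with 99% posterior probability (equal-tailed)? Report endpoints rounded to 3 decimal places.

[6.691, 8.397]

Posterior precision = 1/6.0² + 11/1.1² = 0.0278 + 9.0909 = 9.1187, so posterior SD = 0.3312.
Posterior mean = (-4.1/6.0² + 11·7.58/1.1²) / 9.1187 = 7.5444.
Interval: 7.5444 ± 2.576 × 0.3312 → [6.691, 8.397].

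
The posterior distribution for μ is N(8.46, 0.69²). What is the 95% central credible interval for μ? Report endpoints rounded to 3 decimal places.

[7.108, 9.812]

The posterior is symmetric, so the 95% equal-tailed interval is μ = 8.46 ± z·0.69 with z = 1.960.
Half-width: 1.960 × 0.69 = 1.352.
8.46 − 1.352 = 7.108; 8.46 + 1.352 = 9.812.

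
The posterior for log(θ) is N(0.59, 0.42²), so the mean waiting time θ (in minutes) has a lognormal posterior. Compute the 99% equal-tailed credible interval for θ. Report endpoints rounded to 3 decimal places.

On the log scale the 99% interval is 0.59 ± 2.576 × 0.42 = [-0.4918, 1.6718].
Exponentiate: [e^-0.4918, e^1.6718] = [0.611, 5.322].

[0.611, 5.322]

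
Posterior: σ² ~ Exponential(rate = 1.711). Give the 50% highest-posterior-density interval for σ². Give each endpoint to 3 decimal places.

The exponential density is strictly decreasing on [0, ∞), so the HPD interval is anchored at 0: [0, q] with P(σ² ≤ q) = 0.50.
q = −ln(1 − 0.50) / 1.711 = 0.6931 / 1.711 = 0.405.

[0.000, 0.405]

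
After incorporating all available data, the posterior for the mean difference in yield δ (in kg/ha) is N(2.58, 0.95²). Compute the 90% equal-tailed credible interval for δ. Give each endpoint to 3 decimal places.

[1.017, 4.143]

The posterior is symmetric, so the 90% equal-tailed interval is δ = 2.58 ± z·0.95 with z = 1.645.
Half-width: 1.645 × 0.95 = 1.563.
2.58 − 1.563 = 1.017; 2.58 + 1.563 = 4.143.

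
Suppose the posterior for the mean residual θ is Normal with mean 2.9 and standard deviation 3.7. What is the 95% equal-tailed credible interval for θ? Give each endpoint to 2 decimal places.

[-4.35, 10.15]

The posterior is symmetric, so the 95% equal-tailed interval is θ = 2.9 ± z·3.7 with z = 1.960.
Half-width: 1.960 × 3.7 = 7.25.
2.9 − 7.25 = -4.35; 2.9 + 7.25 = 10.15.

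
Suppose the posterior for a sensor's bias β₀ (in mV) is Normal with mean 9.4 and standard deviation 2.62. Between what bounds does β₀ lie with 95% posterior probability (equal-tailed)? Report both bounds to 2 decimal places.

The posterior is symmetric, so the 95% equal-tailed interval is β₀ = 9.4 ± z·2.62 with z = 1.960.
Half-width: 1.960 × 2.62 = 5.14.
9.4 − 5.14 = 4.26; 9.4 + 5.14 = 14.54.

[4.26, 14.54]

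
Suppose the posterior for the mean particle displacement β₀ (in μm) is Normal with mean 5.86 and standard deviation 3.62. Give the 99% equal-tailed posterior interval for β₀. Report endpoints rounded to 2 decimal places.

The posterior is symmetric, so the 99% equal-tailed interval is β₀ = 5.86 ± z·3.62 with z = 2.576.
Half-width: 2.576 × 3.62 = 9.32.
5.86 − 9.32 = -3.46; 5.86 + 9.32 = 15.18.

[-3.46, 15.18]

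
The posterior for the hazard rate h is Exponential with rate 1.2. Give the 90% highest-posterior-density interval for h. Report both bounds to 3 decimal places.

[0.000, 1.919]

The exponential density is strictly decreasing on [0, ∞), so the HPD interval is anchored at 0: [0, q] with P(h ≤ q) = 0.90.
q = −ln(1 − 0.90) / 1.2 = 2.3026 / 1.2 = 1.919.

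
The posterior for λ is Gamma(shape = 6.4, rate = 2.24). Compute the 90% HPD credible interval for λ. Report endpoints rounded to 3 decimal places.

[1.066, 4.581]

The posterior is unimodal and skewed, so the HPD interval has equal density at both endpoints and is the shortest 90% interval.
Solving f(1.066) = f(4.581) with F(4.581) − F(1.066) = 0.90 gives [1.066, 4.581].
For comparison, the equal-tailed interval is [1.285, 4.932]; the HPD is narrower and shifted toward the mode.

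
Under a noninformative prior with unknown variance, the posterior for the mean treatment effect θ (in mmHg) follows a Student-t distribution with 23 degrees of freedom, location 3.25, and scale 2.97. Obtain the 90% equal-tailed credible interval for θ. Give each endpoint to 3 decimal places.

The t_23 distribution is symmetric; the 90% interval is 3.25 ± t·2.97 with t_{0.95,23} = 1.714.
Half-width: 1.714 × 2.97 = 5.090.
3.25 − 5.090 = -1.840; 3.25 + 5.090 = 8.340.

[-1.840, 8.340]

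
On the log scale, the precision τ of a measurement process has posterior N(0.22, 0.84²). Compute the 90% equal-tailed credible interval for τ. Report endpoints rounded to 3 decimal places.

On the log scale the 90% interval is 0.22 ± 1.645 × 0.84 = [-1.1617, 1.6017].
Exponentiate: [e^-1.1617, e^1.6017] = [0.313, 4.961].

[0.313, 4.961]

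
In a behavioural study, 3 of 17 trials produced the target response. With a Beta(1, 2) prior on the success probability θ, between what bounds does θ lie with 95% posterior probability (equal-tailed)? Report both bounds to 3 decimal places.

[0.061, 0.396]

Posterior: Beta(1+3, 2+14) = Beta(4, 16).
Equal-tailed 95% interval: the 0.025 and 0.975 quantiles of Beta(4, 16).
Posterior mean ≈ 0.200, SD ≈ 0.087; a Normal approximation gives roughly [0.029, 0.371].
Exact: F⁻¹(0.025) = 0.061; F⁻¹(0.975) = 0.396.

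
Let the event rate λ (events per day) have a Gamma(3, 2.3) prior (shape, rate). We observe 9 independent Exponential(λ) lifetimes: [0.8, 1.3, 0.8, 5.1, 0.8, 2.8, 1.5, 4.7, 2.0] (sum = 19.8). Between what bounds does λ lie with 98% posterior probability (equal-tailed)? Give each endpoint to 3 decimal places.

[0.246, 0.972]

Posterior: Gamma(3+9, 2.3+19.8) = Gamma(12, 22.1) (shape, rate).
Equal-tailed 98% interval: Gamma(12, 22.1) quantiles at 0.01 and 0.99.
Posterior mean ≈ 0.543, SD ≈ 0.157; a Normal approximation gives roughly [0.178, 0.908].
Exact: lower = 0.246; upper = 0.972.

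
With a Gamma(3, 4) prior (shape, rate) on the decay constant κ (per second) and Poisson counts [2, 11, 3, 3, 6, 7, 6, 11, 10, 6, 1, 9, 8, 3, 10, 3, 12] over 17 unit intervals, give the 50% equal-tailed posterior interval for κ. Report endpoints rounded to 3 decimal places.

[5.078, 5.762]

Posterior: Gamma(3+111, 4+17) = Gamma(114, 21) (shape, rate).
Equal-tailed 50% interval: Gamma(114, 21) quantiles at 0.25 and 0.75.
Posterior mean ≈ 5.429, SD ≈ 0.508; a Normal approximation gives roughly [5.086, 5.772].
Exact: lower = 5.078; upper = 5.762.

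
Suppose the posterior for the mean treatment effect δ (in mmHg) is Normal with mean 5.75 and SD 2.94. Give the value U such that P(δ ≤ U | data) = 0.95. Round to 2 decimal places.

10.59

Need U with P(δ ≤ U) = 0.95: U = 5.75 + z_{0.05}·2.94.
z = 1.645; U = 5.75 + 1.645 × 2.94 = 10.59.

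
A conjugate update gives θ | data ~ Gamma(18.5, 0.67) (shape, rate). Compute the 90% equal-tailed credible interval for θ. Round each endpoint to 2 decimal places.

[17.97, 38.95]

Posterior: Gamma(shape 18.5, rate 0.67).
Equal-tailed 90% interval: Gamma(18.5, 0.67) quantiles at 0.05 and 0.95.
Posterior mean ≈ 27.61, SD ≈ 6.42; a Normal approximation gives roughly [17.05, 38.17].
Exact: lower = 17.97; upper = 38.95.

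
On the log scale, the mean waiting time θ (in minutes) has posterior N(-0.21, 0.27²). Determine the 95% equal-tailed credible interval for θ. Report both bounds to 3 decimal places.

[0.478, 1.376]

On the log scale the 95% interval is -0.21 ± 1.960 × 0.27 = [-0.7392, 0.3192].
Exponentiate: [e^-0.7392, e^0.3192] = [0.478, 1.376].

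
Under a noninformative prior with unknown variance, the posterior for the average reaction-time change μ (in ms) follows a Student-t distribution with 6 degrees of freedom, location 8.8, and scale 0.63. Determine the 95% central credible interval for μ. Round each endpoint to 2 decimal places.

[7.26, 10.34]

The t_6 distribution is symmetric; the 95% interval is 8.8 ± t·0.63 with t_{0.975,6} = 2.447.
Half-width: 2.447 × 0.63 = 1.54.
8.8 − 1.54 = 7.26; 8.8 + 1.54 = 10.34.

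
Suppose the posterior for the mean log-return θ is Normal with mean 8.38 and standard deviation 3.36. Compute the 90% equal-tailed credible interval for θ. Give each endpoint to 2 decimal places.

The posterior is symmetric, so the 90% equal-tailed interval is θ = 8.38 ± z·3.36 with z = 1.645.
Half-width: 1.645 × 3.36 = 5.53.
8.38 − 5.53 = 2.85; 8.38 + 5.53 = 13.91.

[2.85, 13.91]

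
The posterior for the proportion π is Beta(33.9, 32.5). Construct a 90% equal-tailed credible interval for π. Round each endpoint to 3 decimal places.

Posterior: Beta(33.9, 32.5).
Equal-tailed 90% interval: the 0.05 and 0.95 quantiles of Beta(33.9, 32.5).
Posterior mean ≈ 0.511, SD ≈ 0.061; a Normal approximation gives roughly [0.410, 0.611].
Exact: F⁻¹(0.05) = 0.410; F⁻¹(0.95) = 0.611.

[0.410, 0.611]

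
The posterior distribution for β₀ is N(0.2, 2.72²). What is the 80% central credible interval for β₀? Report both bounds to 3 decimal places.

The posterior is symmetric, so the 80% equal-tailed interval is β₀ = 0.2 ± z·2.72 with z = 1.282.
Half-width: 1.282 × 2.72 = 3.486.
0.2 − 3.486 = -3.286; 0.2 + 3.486 = 3.686.

[-3.286, 3.686]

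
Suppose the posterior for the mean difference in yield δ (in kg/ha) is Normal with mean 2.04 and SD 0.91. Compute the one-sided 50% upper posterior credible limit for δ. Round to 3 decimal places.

2.040

Need U with P(δ ≤ U) = 0.50: U = 2.04 + z_{0.5}·0.91.
z = 0.000; U = 2.04 + 0.000 × 0.91 = 2.040.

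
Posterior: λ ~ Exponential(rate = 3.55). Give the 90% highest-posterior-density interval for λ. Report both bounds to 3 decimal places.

[0.000, 0.649]

The exponential density is strictly decreasing on [0, ∞), so the HPD interval is anchored at 0: [0, q] with P(λ ≤ q) = 0.90.
q = −ln(1 − 0.90) / 3.55 = 2.3026 / 3.55 = 0.649.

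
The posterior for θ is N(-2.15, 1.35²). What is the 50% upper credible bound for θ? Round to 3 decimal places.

-2.150

Need U with P(θ ≤ U) = 0.50: U = -2.15 + z_{0.5}·1.35.
z = 0.000; U = -2.15 + 0.000 × 1.35 = -2.150.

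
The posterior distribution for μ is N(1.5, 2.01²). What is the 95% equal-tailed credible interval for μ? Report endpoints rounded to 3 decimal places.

[-2.440, 5.440]

The posterior is symmetric, so the 95% equal-tailed interval is μ = 1.5 ± z·2.01 with z = 1.960.
Half-width: 1.960 × 2.01 = 3.940.
1.5 − 3.940 = -2.440; 1.5 + 3.940 = 5.440.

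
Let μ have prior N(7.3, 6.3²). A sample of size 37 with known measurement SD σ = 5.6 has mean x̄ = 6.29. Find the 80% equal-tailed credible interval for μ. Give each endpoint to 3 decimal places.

[5.144, 7.479]

Posterior precision = 1/6.3² + 37/5.6² = 0.0252 + 1.1798 = 1.2050, so posterior SD = 0.9110.
Posterior mean = (7.3/6.3² + 37·6.29/5.6²) / 1.2050 = 6.3111.
Interval: 6.3111 ± 1.282 × 0.9110 → [5.144, 7.479].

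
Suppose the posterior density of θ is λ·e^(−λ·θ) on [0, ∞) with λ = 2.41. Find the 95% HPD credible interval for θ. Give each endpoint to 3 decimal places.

[0.000, 1.243]

The exponential density is strictly decreasing on [0, ∞), so the HPD interval is anchored at 0: [0, q] with P(θ ≤ q) = 0.95.
q = −ln(1 − 0.95) / 2.41 = 2.9957 / 2.41 = 1.243.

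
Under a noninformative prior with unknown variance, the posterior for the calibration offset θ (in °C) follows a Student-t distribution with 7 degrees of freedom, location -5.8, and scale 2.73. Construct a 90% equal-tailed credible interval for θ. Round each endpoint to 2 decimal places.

The t_7 distribution is symmetric; the 90% interval is -5.8 ± t·2.73 with t_{0.95,7} = 1.895.
Half-width: 1.895 × 2.73 = 5.17.
-5.8 − 5.17 = -10.97; -5.8 + 5.17 = -0.63.

[-10.97, -0.63]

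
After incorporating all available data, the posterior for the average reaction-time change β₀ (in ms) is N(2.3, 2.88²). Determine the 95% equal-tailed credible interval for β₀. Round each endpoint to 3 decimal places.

The posterior is symmetric, so the 95% equal-tailed interval is β₀ = 2.3 ± z·2.88 with z = 1.960.
Half-width: 1.960 × 2.88 = 5.645.
2.3 − 5.645 = -3.345; 2.3 + 5.645 = 7.945.

[-3.345, 7.945]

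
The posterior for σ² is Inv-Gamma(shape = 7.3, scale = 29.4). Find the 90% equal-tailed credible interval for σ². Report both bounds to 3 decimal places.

[2.403, 8.420]

Inverse-Gamma(7.3, 29.4) quantiles: F⁻¹(0.05) and F⁻¹(0.95).
Equivalently, 1/σ² ~ Gamma(7.3, rate = 29.4); invert its 0.95 and 0.05 quantiles.
Posterior mean ≈ 4.667, SD ≈ 2.027; a Normal approximation gives roughly [1.332, 8.001].
Exact: lower = 2.403; upper = 8.420.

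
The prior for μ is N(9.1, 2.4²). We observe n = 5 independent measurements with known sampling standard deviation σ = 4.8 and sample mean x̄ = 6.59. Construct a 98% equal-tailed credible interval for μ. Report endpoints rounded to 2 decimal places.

[3.98, 11.43]

Posterior precision = 1/2.4² + 5/4.8² = 0.1736 + 0.2170 = 0.3906, so posterior SD = 1.6000.
Posterior mean = (9.1/2.4² + 5·6.59/4.8²) / 0.3906 = 7.7056.
Interval: 7.7056 ± 2.326 × 1.6000 → [3.98, 11.43].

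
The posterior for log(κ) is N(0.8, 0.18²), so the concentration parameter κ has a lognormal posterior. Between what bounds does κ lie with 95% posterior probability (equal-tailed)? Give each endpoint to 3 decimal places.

[1.564, 3.167]

On the log scale the 95% interval is 0.8 ± 1.960 × 0.18 = [0.4472, 1.1528].
Exponentiate: [e^0.4472, e^1.1528] = [1.564, 3.167].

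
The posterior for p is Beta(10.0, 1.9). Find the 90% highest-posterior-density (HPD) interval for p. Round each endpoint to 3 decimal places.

[0.694, 0.991]

The posterior is unimodal and skewed, so the HPD interval has equal density at both endpoints and is the shortest 90% interval.
Solving f(0.694) = f(0.991) with F(0.991) − F(0.694) = 0.90 gives [0.694, 0.991].
For comparison, the equal-tailed interval is [0.644, 0.970]; the HPD is narrower and shifted toward the mode.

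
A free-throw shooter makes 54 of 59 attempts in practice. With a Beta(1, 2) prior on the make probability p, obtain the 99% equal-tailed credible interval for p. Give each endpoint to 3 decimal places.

Posterior: Beta(1+54, 2+5) = Beta(55, 7).
Equal-tailed 99% interval: the 0.005 and 0.995 quantiles of Beta(55, 7).
Posterior mean ≈ 0.887, SD ≈ 0.040; a Normal approximation gives roughly [0.784, 0.990].
Exact: F⁻¹(0.005) = 0.763; F⁻¹(0.995) = 0.965.

[0.763, 0.965]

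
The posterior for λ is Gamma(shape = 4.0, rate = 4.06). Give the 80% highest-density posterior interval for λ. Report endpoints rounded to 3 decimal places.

[0.310, 1.451]

The posterior is unimodal and skewed, so the HPD interval has equal density at both endpoints and is the shortest 80% interval.
Solving f(0.310) = f(1.451) with F(1.451) − F(0.310) = 0.80 gives [0.310, 1.451].
For comparison, the equal-tailed interval is [0.430, 1.646]; the HPD is narrower and shifted toward the mode.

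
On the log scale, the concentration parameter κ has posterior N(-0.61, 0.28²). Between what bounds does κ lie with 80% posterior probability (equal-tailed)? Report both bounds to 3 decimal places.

On the log scale the 80% interval is -0.61 ± 1.282 × 0.28 = [-0.9688, -0.2512].
Exponentiate: [e^-0.9688, e^-0.2512] = [0.380, 0.778].

[0.380, 0.778]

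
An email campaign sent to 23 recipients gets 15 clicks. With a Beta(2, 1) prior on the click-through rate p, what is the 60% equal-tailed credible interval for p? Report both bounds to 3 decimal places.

[0.576, 0.733]

Posterior: Beta(2+15, 1+8) = Beta(17, 9).
Equal-tailed 60% interval: the 0.2 and 0.8 quantiles of Beta(17, 9).
Posterior mean ≈ 0.654, SD ≈ 0.092; a Normal approximation gives roughly [0.577, 0.731].
Exact: F⁻¹(0.2) = 0.576; F⁻¹(0.8) = 0.733.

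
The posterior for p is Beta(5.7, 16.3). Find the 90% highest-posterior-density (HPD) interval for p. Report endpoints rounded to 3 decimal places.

[0.109, 0.404]

The posterior is unimodal and skewed, so the HPD interval has equal density at both endpoints and is the shortest 90% interval.
Solving f(0.109) = f(0.404) with F(0.404) − F(0.109) = 0.90 gives [0.109, 0.404].
For comparison, the equal-tailed interval is [0.122, 0.421]; the HPD is narrower and shifted toward the mode.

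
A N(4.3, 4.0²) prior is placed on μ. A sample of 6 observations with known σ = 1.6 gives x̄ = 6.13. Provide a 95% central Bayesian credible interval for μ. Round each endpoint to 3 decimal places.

[4.819, 7.346]

Posterior precision = 1/4.0² + 6/1.6² = 0.0625 + 2.3437 = 2.4062, so posterior SD = 0.6447.
Posterior mean = (4.3/4.0² + 6·6.13/1.6²) / 2.4062 = 6.0825.
Interval: 6.0825 ± 1.960 × 0.6447 → [4.819, 7.346].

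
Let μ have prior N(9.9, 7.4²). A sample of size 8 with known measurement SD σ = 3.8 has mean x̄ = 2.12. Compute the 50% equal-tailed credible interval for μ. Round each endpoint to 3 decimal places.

Posterior precision = 1/7.4² + 8/3.8² = 0.0183 + 0.5540 = 0.5723, so posterior SD = 1.3219.
Posterior mean = (9.9/7.4² + 8·2.12/3.8²) / 0.5723 = 2.3683.
Interval: 2.3683 ± 0.674 × 1.3219 → [1.477, 3.260].

[1.477, 3.260]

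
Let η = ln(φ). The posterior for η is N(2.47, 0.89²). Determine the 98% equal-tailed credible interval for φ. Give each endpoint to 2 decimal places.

On the log scale the 98% interval is 2.47 ± 2.326 × 0.89 = [0.3996, 4.5404].
Exponentiate: [e^0.3996, e^4.5404] = [1.49, 93.73].

[1.49, 93.73]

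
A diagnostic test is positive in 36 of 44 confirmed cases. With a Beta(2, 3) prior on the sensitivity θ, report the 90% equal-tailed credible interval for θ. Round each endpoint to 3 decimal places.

[0.672, 0.866]

Posterior: Beta(2+36, 3+8) = Beta(38, 11).
Equal-tailed 90% interval: the 0.05 and 0.95 quantiles of Beta(38, 11).
Posterior mean ≈ 0.776, SD ≈ 0.059; a Normal approximation gives roughly [0.678, 0.873].
Exact: F⁻¹(0.05) = 0.672; F⁻¹(0.95) = 0.866.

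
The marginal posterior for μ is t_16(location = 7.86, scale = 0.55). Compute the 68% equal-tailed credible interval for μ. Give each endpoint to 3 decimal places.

The t_16 distribution is symmetric; the 68% interval is 7.86 ± t·0.55 with t_{0.84,16} = 1.026.
Half-width: 1.026 × 0.55 = 0.564.
7.86 − 0.564 = 7.296; 7.86 + 0.564 = 8.424.

[7.296, 8.424]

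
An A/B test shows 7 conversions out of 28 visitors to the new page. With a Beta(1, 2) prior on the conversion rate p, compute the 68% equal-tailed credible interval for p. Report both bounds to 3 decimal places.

[0.180, 0.336]

Posterior: Beta(1+7, 2+21) = Beta(8, 23).
Equal-tailed 68% interval: the 0.16 and 0.84 quantiles of Beta(8, 23).
Posterior mean ≈ 0.258, SD ≈ 0.077; a Normal approximation gives roughly [0.181, 0.335].
Exact: F⁻¹(0.16) = 0.180; F⁻¹(0.84) = 0.336.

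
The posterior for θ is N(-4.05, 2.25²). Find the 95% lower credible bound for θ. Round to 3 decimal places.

-7.751

Need L with P(θ ≥ L) = 0.95: L = -4.05 − z_{0.05}·2.25.
z = 1.645; L = -4.05 − 1.645 × 2.25 = -7.751.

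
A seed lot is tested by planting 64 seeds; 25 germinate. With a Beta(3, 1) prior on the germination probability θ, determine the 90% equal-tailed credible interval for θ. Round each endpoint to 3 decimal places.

[0.316, 0.511]

Posterior: Beta(3+25, 1+39) = Beta(28, 40).
Equal-tailed 90% interval: the 0.05 and 0.95 quantiles of Beta(28, 40).
Posterior mean ≈ 0.412, SD ≈ 0.059; a Normal approximation gives roughly [0.314, 0.509].
Exact: F⁻¹(0.05) = 0.316; F⁻¹(0.95) = 0.511.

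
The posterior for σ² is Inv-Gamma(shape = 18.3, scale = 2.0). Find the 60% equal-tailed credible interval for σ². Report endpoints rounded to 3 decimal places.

[0.092, 0.137]

Inverse-Gamma(18.3, 2.0) quantiles: F⁻¹(0.2) and F⁻¹(0.8).
Equivalently, 1/σ² ~ Gamma(18.3, rate = 2.0); invert its 0.8 and 0.2 quantiles.
Posterior mean ≈ 0.116, SD ≈ 0.029; a Normal approximation gives roughly [0.092, 0.140].
Exact: lower = 0.092; upper = 0.137.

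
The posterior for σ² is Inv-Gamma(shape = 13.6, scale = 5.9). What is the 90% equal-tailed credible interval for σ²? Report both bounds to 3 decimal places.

[0.292, 0.724]

Inverse-Gamma(13.6, 5.9) quantiles: F⁻¹(0.05) and F⁻¹(0.95).
Equivalently, 1/σ² ~ Gamma(13.6, rate = 5.9); invert its 0.95 and 0.05 quantiles.
Posterior mean ≈ 0.468, SD ≈ 0.137; a Normal approximation gives roughly [0.242, 0.694].
Exact: lower = 0.292; upper = 0.724.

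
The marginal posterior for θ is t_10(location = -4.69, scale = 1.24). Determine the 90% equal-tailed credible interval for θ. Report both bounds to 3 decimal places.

[-6.937, -2.443]

The t_10 distribution is symmetric; the 90% interval is -4.69 ± t·1.24 with t_{0.95,10} = 1.812.
Half-width: 1.812 × 1.24 = 2.247.
-4.69 − 2.247 = -6.937; -4.69 + 2.247 = -2.443.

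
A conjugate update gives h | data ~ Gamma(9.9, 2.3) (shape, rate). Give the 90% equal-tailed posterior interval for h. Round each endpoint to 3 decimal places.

[2.327, 6.773]

Posterior: Gamma(shape 9.9, rate 2.3).
Equal-tailed 90% interval: Gamma(9.9, 2.3) quantiles at 0.05 and 0.95.
Posterior mean ≈ 4.304, SD ≈ 1.368; a Normal approximation gives roughly [2.054, 6.555].
Exact: lower = 2.327; upper = 6.773.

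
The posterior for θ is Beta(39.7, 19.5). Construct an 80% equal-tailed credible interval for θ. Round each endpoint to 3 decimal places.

[0.591, 0.747]

Posterior: Beta(39.7, 19.5).
Equal-tailed 80% interval: the 0.1 and 0.9 quantiles of Beta(39.7, 19.5).
Posterior mean ≈ 0.671, SD ≈ 0.061; a Normal approximation gives roughly [0.593, 0.748].
Exact: F⁻¹(0.1) = 0.591; F⁻¹(0.9) = 0.747.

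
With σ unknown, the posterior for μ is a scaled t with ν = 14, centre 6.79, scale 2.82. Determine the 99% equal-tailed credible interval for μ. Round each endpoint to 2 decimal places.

[-1.60, 15.18]

The t_14 distribution is symmetric; the 99% interval is 6.79 ± t·2.82 with t_{0.995,14} = 2.977.
Half-width: 2.977 × 2.82 = 8.39.
6.79 − 8.39 = -1.60; 6.79 + 8.39 = 15.18.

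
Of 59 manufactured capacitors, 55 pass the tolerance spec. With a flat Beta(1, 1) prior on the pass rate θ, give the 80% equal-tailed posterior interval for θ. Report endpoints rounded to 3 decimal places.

Posterior: Beta(1+55, 1+4) = Beta(56, 5).
Equal-tailed 80% interval: the 0.1 and 0.9 quantiles of Beta(56, 5).
Posterior mean ≈ 0.918, SD ≈ 0.035; a Normal approximation gives roughly [0.873, 0.963].
Exact: F⁻¹(0.1) = 0.871; F⁻¹(0.9) = 0.959.

[0.871, 0.959]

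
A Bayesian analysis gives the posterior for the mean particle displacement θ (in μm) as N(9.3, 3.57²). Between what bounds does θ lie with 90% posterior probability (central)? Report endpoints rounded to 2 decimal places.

[3.43, 15.17]

The posterior is symmetric, so the 90% equal-tailed interval is θ = 9.3 ± z·3.57 with z = 1.645.
Half-width: 1.645 × 3.57 = 5.87.
9.3 − 5.87 = 3.43; 9.3 + 5.87 = 15.17.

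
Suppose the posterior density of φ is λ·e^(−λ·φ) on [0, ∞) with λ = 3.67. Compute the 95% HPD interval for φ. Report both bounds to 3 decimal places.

The exponential density is strictly decreasing on [0, ∞), so the HPD interval is anchored at 0: [0, q] with P(φ ≤ q) = 0.95.
q = −ln(1 − 0.95) / 3.67 = 2.9957 / 3.67 = 0.816.

[0.000, 0.816]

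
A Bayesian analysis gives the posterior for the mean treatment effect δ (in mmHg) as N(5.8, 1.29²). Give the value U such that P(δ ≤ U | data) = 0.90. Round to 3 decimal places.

7.453

Need U with P(δ ≤ U) = 0.90: U = 5.8 + z_{0.1}·1.29.
z = 1.282; U = 5.8 + 1.282 × 1.29 = 7.453.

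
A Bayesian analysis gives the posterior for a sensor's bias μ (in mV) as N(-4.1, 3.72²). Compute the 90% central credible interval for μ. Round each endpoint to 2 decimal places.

[-10.22, 2.02]

The posterior is symmetric, so the 90% equal-tailed interval is μ = -4.1 ± z·3.72 with z = 1.645.
Half-width: 1.645 × 3.72 = 6.12.
-4.1 − 6.12 = -10.22; -4.1 + 6.12 = 2.02.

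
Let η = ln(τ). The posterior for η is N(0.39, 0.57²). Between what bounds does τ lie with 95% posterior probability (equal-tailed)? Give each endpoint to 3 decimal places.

On the log scale the 95% interval is 0.39 ± 1.960 × 0.57 = [-0.7272, 1.5072].
Exponentiate: [e^-0.7272, e^1.5072] = [0.483, 4.514].

[0.483, 4.514]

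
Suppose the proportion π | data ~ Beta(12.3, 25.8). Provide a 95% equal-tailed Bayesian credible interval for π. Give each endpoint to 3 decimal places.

[0.186, 0.477]

Posterior: Beta(12.3, 25.8).
Equal-tailed 95% interval: the 0.025 and 0.975 quantiles of Beta(12.3, 25.8).
Posterior mean ≈ 0.323, SD ≈ 0.075; a Normal approximation gives roughly [0.176, 0.469].
Exact: F⁻¹(0.025) = 0.186; F⁻¹(0.975) = 0.477.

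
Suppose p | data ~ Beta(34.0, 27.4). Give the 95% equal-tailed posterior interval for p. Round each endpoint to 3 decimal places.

Posterior: Beta(34.0, 27.4).
Equal-tailed 95% interval: the 0.025 and 0.975 quantiles of Beta(34.0, 27.4).
Posterior mean ≈ 0.554, SD ≈ 0.063; a Normal approximation gives roughly [0.430, 0.677].
Exact: F⁻¹(0.025) = 0.429; F⁻¹(0.975) = 0.675.

[0.429, 0.675]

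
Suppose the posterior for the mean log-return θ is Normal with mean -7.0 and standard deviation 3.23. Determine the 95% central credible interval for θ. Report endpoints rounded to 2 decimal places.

[-13.33, -0.67]

The posterior is symmetric, so the 95% equal-tailed interval is θ = -7.0 ± z·3.23 with z = 1.960.
Half-width: 1.960 × 3.23 = 6.33.
-7.0 − 6.33 = -13.33; -7.0 + 6.33 = -0.67.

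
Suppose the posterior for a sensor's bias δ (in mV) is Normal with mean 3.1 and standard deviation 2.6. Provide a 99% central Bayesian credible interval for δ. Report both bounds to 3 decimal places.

The posterior is symmetric, so the 99% equal-tailed interval is δ = 3.1 ± z·2.6 with z = 2.576.
Half-width: 2.576 × 2.6 = 6.697.
3.1 − 6.697 = -3.597; 3.1 + 6.697 = 9.797.

[-3.597, 9.797]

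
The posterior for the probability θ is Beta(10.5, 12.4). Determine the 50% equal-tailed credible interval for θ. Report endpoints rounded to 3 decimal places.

[0.387, 0.528]

Posterior: Beta(10.5, 12.4).
Equal-tailed 50% interval: the 0.25 and 0.75 quantiles of Beta(10.5, 12.4).
Posterior mean ≈ 0.459, SD ≈ 0.102; a Normal approximation gives roughly [0.390, 0.527].
Exact: F⁻¹(0.25) = 0.387; F⁻¹(0.75) = 0.528.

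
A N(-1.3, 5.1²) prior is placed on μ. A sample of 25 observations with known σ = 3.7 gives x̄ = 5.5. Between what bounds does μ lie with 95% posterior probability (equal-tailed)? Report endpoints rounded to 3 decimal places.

[3.924, 6.795]

Posterior precision = 1/5.1² + 25/3.7² = 0.0384 + 1.8262 = 1.8646, so posterior SD = 0.7323.
Posterior mean = (-1.3/5.1² + 25·5.5/3.7²) / 1.8646 = 5.3598.
Interval: 5.3598 ± 1.960 × 0.7323 → [3.924, 6.795].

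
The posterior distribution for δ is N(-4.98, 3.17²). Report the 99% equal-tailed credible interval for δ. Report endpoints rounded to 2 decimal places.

The posterior is symmetric, so the 99% equal-tailed interval is δ = -4.98 ± z·3.17 with z = 2.576.
Half-width: 2.576 × 3.17 = 8.17.
-4.98 − 8.17 = -13.15; -4.98 + 8.17 = 3.19.

[-13.15, 3.19]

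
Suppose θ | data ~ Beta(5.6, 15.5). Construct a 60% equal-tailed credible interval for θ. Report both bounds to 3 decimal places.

Posterior: Beta(5.6, 15.5).
Equal-tailed 60% interval: the 0.2 and 0.8 quantiles of Beta(5.6, 15.5).
Posterior mean ≈ 0.265, SD ≈ 0.094; a Normal approximation gives roughly [0.186, 0.344].
Exact: F⁻¹(0.2) = 0.183; F⁻¹(0.8) = 0.344.

[0.183, 0.344]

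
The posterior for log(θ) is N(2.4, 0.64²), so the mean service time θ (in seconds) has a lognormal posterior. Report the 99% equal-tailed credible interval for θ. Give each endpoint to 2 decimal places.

On the log scale the 99% interval is 2.4 ± 2.576 × 0.64 = [0.7515, 4.0485].
Exponentiate: [e^0.7515, e^4.0485] = [2.12, 57.31].

[2.12, 57.31]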